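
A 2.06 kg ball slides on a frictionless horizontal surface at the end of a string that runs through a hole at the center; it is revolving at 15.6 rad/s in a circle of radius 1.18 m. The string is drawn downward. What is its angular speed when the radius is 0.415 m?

No torque about the axis ⇒ m r₁² ω₁ = m r₂² ω₂.
ω₂ = ω₁ (r₁/r₂)² = (15.6)(1.18/0.415)² = 126.1 rad/s.

ω₂ ≈ 126 rad/s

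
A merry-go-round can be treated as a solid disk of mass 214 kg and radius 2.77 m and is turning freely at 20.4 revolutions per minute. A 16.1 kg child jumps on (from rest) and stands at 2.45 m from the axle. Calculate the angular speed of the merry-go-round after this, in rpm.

No external torque acts about the axle; L_before = L_after.
I_p = ½(214)(2.77)² = 821.0 kg·m².
Added inertia Σmr² = (16.1)(2.45)² = 96.64 kg·m²; I_f = 821.0 + 96.64 = 917.6 kg·m².
ω_f = I_p ω_i / I_f = (821.0)(20.4) / 917.6 = 18.25 rpm.

ω_f ≈ 18.3 rpm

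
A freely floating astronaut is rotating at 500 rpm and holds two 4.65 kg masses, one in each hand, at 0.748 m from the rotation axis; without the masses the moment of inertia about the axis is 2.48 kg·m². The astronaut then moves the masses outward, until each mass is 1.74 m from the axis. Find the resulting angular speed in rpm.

With no external torque about the axis, L is conserved: I₁ω₁ = I₂ω₂.
I₁ = 2.48 + 2(4.65)(0.748)² = 7.683 kg·m²; I₂ = 2.48 + 2(4.65)(1.74)² = 30.64 kg·m².
ω₂ = I₁ω₁ / I₂ = (7.683)(500 rpm) / (30.64) = 125.4 rpm.

ω₂ ≈ 125 rpm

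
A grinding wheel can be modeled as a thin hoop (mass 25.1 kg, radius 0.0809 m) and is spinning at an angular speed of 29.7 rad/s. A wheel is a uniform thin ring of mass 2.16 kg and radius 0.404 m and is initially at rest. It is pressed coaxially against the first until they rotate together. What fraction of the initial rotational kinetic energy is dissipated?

fraction ≈ 0.682

The coupling torques are internal; angular momentum about the shared axis is conserved.
Moments of inertia: I_A = (25.1)(0.0809)² = 0.1643 kg·m²; I_B = (2.16)(0.404)² = 0.3525 kg·m².
Taking A's sense as positive: L = (0.1643)(29.7) = 4.879 kg·m²·rad/s.
Combined I = 0.1643 + 0.3525 = 0.5168 kg·m².
ω_f = L / I = 4.879 / 0.5168 = 9.440 rad/s.
KE_i = ½ΣIω² = 72.45 J; KE_f = ½(0.5168)(9.440)² = 23.03 J.
Fraction dissipated = (KE_i − KE_f)/KE_i = 0.6821.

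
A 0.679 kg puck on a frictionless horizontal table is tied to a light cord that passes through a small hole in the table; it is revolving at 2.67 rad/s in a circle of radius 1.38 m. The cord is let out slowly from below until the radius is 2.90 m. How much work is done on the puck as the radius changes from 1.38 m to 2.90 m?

W ≈ -3.57 J

No torque about the axis ⇒ m r₁² ω₁ = m r₂² ω₂.
ω₂ = ω₁ (r₁/r₂)² = (2.67)(1.38/2.90)² = 0.6046 rad/s.
W = ΔKE = ½m(v₂² − v₁²) = -3.565 J.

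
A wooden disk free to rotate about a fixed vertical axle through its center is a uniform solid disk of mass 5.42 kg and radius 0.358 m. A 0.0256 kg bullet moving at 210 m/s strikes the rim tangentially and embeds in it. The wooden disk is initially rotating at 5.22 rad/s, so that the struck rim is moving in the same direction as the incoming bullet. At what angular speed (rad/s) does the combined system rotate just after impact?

About the axle the impulsive forces during the collision are internal, so angular momentum about that axis is conserved.
I_p = ½(5.42)(0.358)² = 0.3473 kg·m². Taking the sense of the bullet's angular momentum as positive, L_{bullet} = m v R = (0.0256)(210)(0.358) = 1.925 kg·m²/s.
L_i = +I_p ω_p + m v R = +(0.3473)(5.22) + 1.925 = 3.738 kg·m²/s.
After sticking, I_f = I_p + m R² = 0.3473 + (0.0256)(0.358)² = 0.3506 kg·m².
ω_f = L_i / I_f = 3.738 / 0.3506 = 10.66 rad/s.

|ω_f| ≈ 10.7 rad/s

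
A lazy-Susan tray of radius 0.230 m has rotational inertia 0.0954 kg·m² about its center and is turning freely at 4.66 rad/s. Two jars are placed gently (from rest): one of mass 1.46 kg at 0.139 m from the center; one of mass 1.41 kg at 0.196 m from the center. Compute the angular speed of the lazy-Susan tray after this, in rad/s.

ω_f ≈ 2.50 rad/s

No external torque acts about the center; L_before = L_after.
Added inertia Σmr² = (1.46)(0.139)² + (1.41)(0.196)² = 0.08238 kg·m²; I_f = 0.09540 + 0.08238 = 0.1778 kg·m².
ω_f = I_p ω_i / I_f = (0.09540)(4.66) / 0.1778 = 2.501 rad/s.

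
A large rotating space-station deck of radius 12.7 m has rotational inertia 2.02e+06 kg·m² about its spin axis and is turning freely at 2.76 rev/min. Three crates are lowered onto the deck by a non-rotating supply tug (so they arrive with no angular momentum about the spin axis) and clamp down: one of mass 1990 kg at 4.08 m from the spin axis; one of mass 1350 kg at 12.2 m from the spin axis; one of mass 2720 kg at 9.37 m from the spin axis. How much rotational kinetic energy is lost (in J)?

The added mass arrives with no angular momentum about the spin axis, and any external torque about the spin axis is negligible, so the system's angular momentum is conserved.
Added inertia Σmr² = (1990)(4.08)² + (1350)(12.2)² + (2720)(9.37)² = 4.729e+05 kg·m²; I_f = 2.020e+06 + 4.729e+05 = 2.493e+06 kg·m².
ω_f = I_p ω_i / I_f = (2.020e+06)(2.76) / 2.493e+06 = 2.236 rpm.
KE_i = ½(2.020e+06)(0.2890 rad/s)² = 84370 J; KE_f = ½(2.493e+06)(0.2342)² = 68370 J.

energy lost ≈ 16000 J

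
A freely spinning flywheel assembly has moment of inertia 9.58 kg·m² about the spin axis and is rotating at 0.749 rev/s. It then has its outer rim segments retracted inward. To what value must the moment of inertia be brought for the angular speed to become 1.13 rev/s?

I₂ ≈ 6.35 kg·m²

Angular momentum about the spin axis is conserved since the torque about it is zero.
I₂ = I₁ω₁ / ω₂ = (9.58)(0.749) / (1.13) = 6.350 kg·m².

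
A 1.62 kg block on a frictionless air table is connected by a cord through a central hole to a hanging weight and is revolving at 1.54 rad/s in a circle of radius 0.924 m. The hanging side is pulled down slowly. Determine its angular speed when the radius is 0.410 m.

No torque about the axis ⇒ m r₁² ω₁ = m r₂² ω₂.
ω₂ = ω₁ (r₁/r₂)² = (1.54)(0.924/0.410)² = 7.822 rad/s.

ω₂ ≈ 7.82 rad/s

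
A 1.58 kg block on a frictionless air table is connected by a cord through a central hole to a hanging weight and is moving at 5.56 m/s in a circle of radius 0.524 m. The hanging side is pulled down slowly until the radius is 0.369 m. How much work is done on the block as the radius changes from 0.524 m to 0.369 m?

W ≈ 24.8 J

The only horizontal force on the mass is along the cord (radial), so it exerts no torque about the hole and angular momentum m v r is conserved.
v₂ = v₁ r₁ / r₂ = (5.56)(0.524) / (0.369) = 7.896 m/s.
W = ΔKE = ½m(v₂² − v₁²) = 24.83 J.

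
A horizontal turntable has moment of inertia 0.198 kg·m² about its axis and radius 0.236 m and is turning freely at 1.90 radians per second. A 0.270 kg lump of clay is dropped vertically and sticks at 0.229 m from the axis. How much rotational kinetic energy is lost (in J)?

energy lost ≈ 0.0239 J

No external torque acts about the axis; L_before = L_after.
Added inertia Σmr² = (0.270)(0.229)² = 0.01416 kg·m²; I_f = 0.1980 + 0.01416 = 0.2122 kg·m².
ω_f = I_p ω_i / I_f = (0.1980)(1.90) / 0.2122 = 1.773 rad/s.
KE_i = ½(0.1980)(1.900 rad/s)² = 0.3574 J; KE_f = ½(0.2122)(1.773)² = 0.3335 J.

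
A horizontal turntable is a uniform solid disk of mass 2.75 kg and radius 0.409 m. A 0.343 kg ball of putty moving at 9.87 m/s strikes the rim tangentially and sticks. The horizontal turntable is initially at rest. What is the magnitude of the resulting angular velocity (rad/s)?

About the axle the impulsive forces during the collision are internal, so angular momentum about that axis is conserved.
I_p = ½(2.75)(0.409)² = 0.2300 kg·m². Taking the sense of the ball of putty's angular momentum as positive, L_{ball} = m v R = (0.343)(9.87)(0.409) = 1.385 kg·m²/s.
L_i = 0 + 1.385 = 1.385 kg·m²/s.
After sticking, I_f = I_p + m R² = 0.2300 + (0.343)(0.409)² = 0.2874 kg·m².
ω_f = L_i / I_f = 1.385 / 0.2874 = 4.818 rad/s.

|ω_f| ≈ 4.82 rad/s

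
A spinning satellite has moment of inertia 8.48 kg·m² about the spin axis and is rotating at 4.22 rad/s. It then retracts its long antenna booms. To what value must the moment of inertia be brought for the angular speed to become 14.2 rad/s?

Angular momentum about the spin axis is conserved since the torque about it is zero.
I₂ = I₁ω₁ / ω₂ = (8.48)(4.22) / (14.2) = 2.520 kg·m².

I₂ ≈ 2.52 kg·m²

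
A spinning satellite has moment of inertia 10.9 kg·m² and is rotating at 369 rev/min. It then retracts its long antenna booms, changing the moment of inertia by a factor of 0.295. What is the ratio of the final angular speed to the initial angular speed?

No external torque acts about the spin axis, so angular momentum is conserved.
I₂ = 0.295 × 10.9 = 3.216 kg·m².
ω₂/ω₁ = I₁/I₂ = 10.90 / 3.216 = 3.390.

ω₂/ω₁ ≈ 3.39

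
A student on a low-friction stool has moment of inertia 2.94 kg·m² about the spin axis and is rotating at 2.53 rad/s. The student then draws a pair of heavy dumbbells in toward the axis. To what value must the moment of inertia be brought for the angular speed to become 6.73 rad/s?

I₂ ≈ 1.11 kg·m²

No external torque acts about the spin axis, so angular momentum is conserved.
I₂ = I₁ω₁ / ω₂ = (2.94)(2.53) / (6.73) = 1.105 kg·m².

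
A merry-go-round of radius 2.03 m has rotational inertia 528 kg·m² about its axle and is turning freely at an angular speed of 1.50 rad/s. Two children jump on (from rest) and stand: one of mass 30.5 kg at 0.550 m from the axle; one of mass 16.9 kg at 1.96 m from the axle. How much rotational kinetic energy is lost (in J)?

energy lost ≈ 73.1 J

The added mass arrives with no angular momentum about the axle, and any external torque about the axle is negligible, so the system's angular momentum is conserved.
Added inertia Σmr² = (30.5)(0.550)² + (16.9)(1.96)² = 74.15 kg·m²; I_f = 528.0 + 74.15 = 602.1 kg·m².
ω_f = I_p ω_i / I_f = (528.0)(1.50) / 602.1 = 1.315 rad/s.
KE_i = ½(528.0)(1.500 rad/s)² = 594.0 J; KE_f = ½(602.1)(1.315)² = 520.9 J.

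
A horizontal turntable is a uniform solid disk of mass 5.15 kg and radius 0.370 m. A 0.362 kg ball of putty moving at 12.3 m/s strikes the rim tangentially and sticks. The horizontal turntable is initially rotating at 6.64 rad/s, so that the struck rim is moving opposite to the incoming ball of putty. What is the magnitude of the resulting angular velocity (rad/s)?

The axle reaction passes through the axle and exerts no torque about it; angular momentum about the axle is conserved through the impact.
I_p = ½(5.15)(0.370)² = 0.3525 kg·m². Taking the sense of the ball of putty's angular momentum as positive, L_{ball} = m v R = (0.362)(12.3)(0.370) = 1.647 kg·m²/s.
L_i = −I_p ω_p + m v R = −(0.3525)(6.64) + 1.647 = -0.6933 kg·m²/s.
After sticking, I_f = I_p + m R² = 0.3525 + (0.362)(0.370)² = 0.4021 kg·m².
ω_f = L_i / I_f = -0.6933 / 0.4021 = -1.724 rad/s.

|ω_f| ≈ 1.72 rad/s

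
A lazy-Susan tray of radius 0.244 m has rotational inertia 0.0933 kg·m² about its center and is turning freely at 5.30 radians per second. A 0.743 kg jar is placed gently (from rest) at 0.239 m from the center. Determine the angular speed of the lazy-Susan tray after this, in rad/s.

ω_f ≈ 3.64 rad/s

No external torque acts about the center; L_before = L_after.
Added inertia Σmr² = (0.743)(0.239)² = 0.04244 kg·m²; I_f = 0.09330 + 0.04244 = 0.1357 kg·m².
ω_f = I_p ω_i / I_f = (0.09330)(5.30) / 0.1357 = 3.643 rad/s.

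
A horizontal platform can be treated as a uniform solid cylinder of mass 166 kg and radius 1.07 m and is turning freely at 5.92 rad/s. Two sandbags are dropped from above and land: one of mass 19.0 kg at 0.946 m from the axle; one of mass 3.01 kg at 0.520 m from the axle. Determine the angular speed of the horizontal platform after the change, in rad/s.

The added mass arrives with no angular momentum about the axle, and any external torque about the axle is negligible, so the system's angular momentum is conserved.
I_p = ½(166)(1.07)² = 95.03 kg·m².
Added inertia Σmr² = (19.0)(0.946)² + (3.01)(0.520)² = 17.82 kg·m²; I_f = 95.03 + 17.82 = 112.8 kg·m².
ω_f = I_p ω_i / I_f = (95.03)(5.92) / 112.8 = 4.985 rad/s.

ω_f ≈ 4.99 rad/s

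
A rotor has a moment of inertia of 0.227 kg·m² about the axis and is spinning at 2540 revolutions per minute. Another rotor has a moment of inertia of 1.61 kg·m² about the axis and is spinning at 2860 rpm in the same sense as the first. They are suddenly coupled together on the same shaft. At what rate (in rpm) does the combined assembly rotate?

No external torque acts about the common axis, so total angular momentum is conserved.
Taking A's sense as positive: L = (0.2270)(2540) + (1.610)(2860) = 5181 kg·m²·rpm.
Combined I = 0.2270 + 1.610 = 1.837 kg·m².
ω_f = L / I = 5181 / 1.837 = 2820 rpm.

|ω_f| ≈ 2820 rpm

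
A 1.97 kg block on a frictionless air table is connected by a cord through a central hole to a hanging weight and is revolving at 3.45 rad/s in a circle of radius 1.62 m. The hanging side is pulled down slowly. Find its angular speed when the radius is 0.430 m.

ω₂ ≈ 49.0 rad/s

The constraining force is radial, so m r² ω about the center is conserved.
ω₂ = ω₁ (r₁/r₂)² = (3.45)(1.62/0.430)² = 48.97 rad/s.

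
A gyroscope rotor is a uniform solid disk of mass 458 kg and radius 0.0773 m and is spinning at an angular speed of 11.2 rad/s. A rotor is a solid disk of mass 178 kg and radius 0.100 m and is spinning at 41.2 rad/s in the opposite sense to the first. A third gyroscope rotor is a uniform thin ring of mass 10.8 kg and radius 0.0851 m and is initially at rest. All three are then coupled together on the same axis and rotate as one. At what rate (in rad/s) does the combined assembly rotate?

The coupling torques are internal; angular momentum about the shared axis is conserved.
Moments of inertia: I_A = ½(458)(0.0773)² = 1.368 kg·m²; I_B = ½(178)(0.100)² = 0.8900 kg·m²; I_C = (10.8)(0.0851)² = 0.07821 kg·m².
Taking A's sense as positive: L = (1.368)(11.2) − (0.8900)(41.2) = -21.34 kg·m²·rad/s.
Combined I = 1.368 + 0.8900 + 0.07821 = 2.337 kg·m².
ω_f = L / I = -21.34 / 2.337 = -9.134 rad/s.

|ω_f| ≈ 9.13 rad/s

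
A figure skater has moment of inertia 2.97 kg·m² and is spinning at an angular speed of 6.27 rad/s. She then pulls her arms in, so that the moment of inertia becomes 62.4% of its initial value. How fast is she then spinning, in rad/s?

ω₂ ≈ 10.0 rad/s

Angular momentum about the spin axis is conserved since the torque about it is zero.
I₂ = 0.624 × 2.97 = 1.853 kg·m².
ω₂ = I₁ω₁ / I₂ = (2.970)(6.27 rad/s) / (1.853) = 10.05 rad/s.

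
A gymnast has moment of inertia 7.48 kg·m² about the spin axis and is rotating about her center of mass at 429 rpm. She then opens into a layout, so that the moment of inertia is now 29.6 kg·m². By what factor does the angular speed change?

ω₂/ω₁ ≈ 0.253

Angular momentum about the spin axis is conserved since the torque about it is zero.
ω₂/ω₁ = I₁/I₂ = 7.480 / 29.60 = 0.2527.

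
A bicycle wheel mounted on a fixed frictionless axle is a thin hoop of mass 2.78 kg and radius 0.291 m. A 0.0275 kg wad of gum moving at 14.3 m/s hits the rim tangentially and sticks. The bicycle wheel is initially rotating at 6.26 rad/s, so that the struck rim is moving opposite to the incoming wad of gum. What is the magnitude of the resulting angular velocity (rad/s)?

|ω_f| ≈ 5.72 rad/s

About the axle the impulsive forces during the collision are internal, so angular momentum about that axis is conserved.
I_p = (2.78)(0.291)² = 0.2354 kg·m². Taking the sense of the wad of gum's angular momentum as positive, L_{wad} = m v R = (0.0275)(14.3)(0.291) = 0.1144 kg·m²/s.
L_i = −I_p ω_p + m v R = −(0.2354)(6.26) + 0.1144 = -1.359 kg·m²/s.
After sticking, I_f = I_p + m R² = 0.2354 + (0.0275)(0.291)² = 0.2377 kg·m².
ω_f = L_i / I_f = -1.359 / 0.2377 = -5.717 rad/s.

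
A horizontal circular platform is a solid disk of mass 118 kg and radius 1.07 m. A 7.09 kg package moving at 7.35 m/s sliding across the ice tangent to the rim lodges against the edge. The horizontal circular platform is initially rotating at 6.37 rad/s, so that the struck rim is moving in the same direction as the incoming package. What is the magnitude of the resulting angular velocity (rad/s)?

|ω_f| ≈ 6.42 rad/s

About the central axle the impulsive forces during the collision are internal, so angular momentum about that axis is conserved.
I_p = ½(118)(1.07)² = 67.55 kg·m². Taking the sense of the package's angular momentum as positive, L_{package} = m v R = (7.09)(7.35)(1.07) = 55.76 kg·m²/s.
L_i = +I_p ω_p + m v R = +(67.55)(6.37) + 55.76 = 486.0 kg·m²/s.
After sticking, I_f = I_p + m R² = 67.55 + (7.09)(1.07)² = 75.67 kg·m².
ω_f = L_i / I_f = 486.0 / 75.67 = 6.424 rad/s.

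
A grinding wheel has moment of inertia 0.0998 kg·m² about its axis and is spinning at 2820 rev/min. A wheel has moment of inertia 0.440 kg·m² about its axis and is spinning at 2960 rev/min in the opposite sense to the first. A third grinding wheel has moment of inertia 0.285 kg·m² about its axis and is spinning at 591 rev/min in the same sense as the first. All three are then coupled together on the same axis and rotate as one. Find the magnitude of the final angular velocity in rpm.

No external torque acts about the common axis, so total angular momentum is conserved.
Taking A's sense as positive: L = (0.09980)(2820) − (0.4400)(2960) + (0.2850)(591) = -852.5 kg·m²·rpm.
Combined I = 0.09980 + 0.4400 + 0.2850 = 0.8248 kg·m².
ω_f = L / I = -852.5 / 0.8248 = -1034 rpm.

|ω_f| ≈ 1030 rpm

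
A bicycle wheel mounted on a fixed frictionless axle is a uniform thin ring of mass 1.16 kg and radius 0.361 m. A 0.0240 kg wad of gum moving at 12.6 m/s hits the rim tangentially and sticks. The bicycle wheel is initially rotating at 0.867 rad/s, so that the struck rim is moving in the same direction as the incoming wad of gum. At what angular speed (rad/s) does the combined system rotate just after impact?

About the axle the impulsive forces during the collision are internal, so angular momentum about that axis is conserved.
I_p = (1.16)(0.361)² = 0.1512 kg·m². Taking the sense of the wad of gum's angular momentum as positive, L_{wad} = m v R = (0.0240)(12.6)(0.361) = 0.1092 kg·m²/s.
L_i = +I_p ω_p + m v R = +(0.1512)(0.867) + 0.1092 = 0.2402 kg·m²/s.
After sticking, I_f = I_p + m R² = 0.1512 + (0.0240)(0.361)² = 0.1543 kg·m².
ω_f = L_i / I_f = 0.2402 / 0.1543 = 1.557 rad/s.

|ω_f| ≈ 1.56 rad/s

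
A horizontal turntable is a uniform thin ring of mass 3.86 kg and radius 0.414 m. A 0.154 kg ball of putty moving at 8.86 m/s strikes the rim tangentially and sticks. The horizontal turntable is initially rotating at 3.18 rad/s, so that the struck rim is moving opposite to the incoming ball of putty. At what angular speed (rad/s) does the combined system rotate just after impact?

The axle reaction passes through the axle and exerts no torque about it; angular momentum about the axle is conserved through the impact.
I_p = (3.86)(0.414)² = 0.6616 kg·m². Taking the sense of the ball of putty's angular momentum as positive, L_{ball} = m v R = (0.154)(8.86)(0.414) = 0.5649 kg·m²/s.
L_i = −I_p ω_p + m v R = −(0.6616)(3.18) + 0.5649 = -1.539 kg·m²/s.
After sticking, I_f = I_p + m R² = 0.6616 + (0.154)(0.414)² = 0.6880 kg·m².
ω_f = L_i / I_f = -1.539 / 0.6880 = -2.237 rad/s.

|ω_f| ≈ 2.24 rad/s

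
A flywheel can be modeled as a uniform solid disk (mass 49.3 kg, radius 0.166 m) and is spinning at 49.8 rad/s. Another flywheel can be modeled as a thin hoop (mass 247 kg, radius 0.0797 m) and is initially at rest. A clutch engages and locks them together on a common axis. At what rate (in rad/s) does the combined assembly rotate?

No external torque acts about the common axis, so total angular momentum is conserved.
Moments of inertia: I_A = ½(49.3)(0.166)² = 0.6793 kg·m²; I_B = (247)(0.0797)² = 1.569 kg·m².
Taking A's sense as positive: L = (0.6793)(49.8) = 33.83 kg·m²·rad/s.
Combined I = 0.6793 + 1.569 = 2.248 kg·m².
ω_f = L / I = 33.83 / 2.248 = 15.05 rad/s.

|ω_f| ≈ 15.0 rad/s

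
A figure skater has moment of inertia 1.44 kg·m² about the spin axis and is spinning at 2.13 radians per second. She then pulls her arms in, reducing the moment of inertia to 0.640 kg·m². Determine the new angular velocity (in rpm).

ω₂ ≈ 45.8 rpm

No external torque acts about the spin axis, so angular momentum is conserved.
ω₂ = I₁ω₁ / I₂ = (1.440)(2.13 rad/s) / (0.6400) = 4.792 rad/s = 45.77 rpm.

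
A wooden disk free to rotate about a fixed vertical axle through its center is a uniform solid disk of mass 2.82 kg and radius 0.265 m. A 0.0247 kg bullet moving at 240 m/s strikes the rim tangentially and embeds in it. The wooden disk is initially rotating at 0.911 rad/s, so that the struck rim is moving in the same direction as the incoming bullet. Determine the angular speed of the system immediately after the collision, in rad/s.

|ω_f| ≈ 16.5 rad/s

The axle reaction passes through the axle and exerts no torque about it; angular momentum about the axle is conserved through the impact.
I_p = ½(2.82)(0.265)² = 0.09902 kg·m². Taking the sense of the bullet's angular momentum as positive, L_{bullet} = m v R = (0.0247)(240)(0.265) = 1.571 kg·m²/s.
L_i = +I_p ω_p + m v R = +(0.09902)(0.911) + 1.571 = 1.661 kg·m²/s.
After sticking, I_f = I_p + m R² = 0.09902 + (0.0247)(0.265)² = 0.1008 kg·m².
ω_f = L_i / I_f = 1.661 / 0.1008 = 16.49 rad/s.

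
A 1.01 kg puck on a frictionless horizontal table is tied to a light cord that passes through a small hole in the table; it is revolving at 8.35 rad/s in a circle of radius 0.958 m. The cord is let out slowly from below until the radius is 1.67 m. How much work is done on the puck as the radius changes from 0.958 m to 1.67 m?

The constraining force is radial, so m r² ω about the center is conserved.
ω₂ = ω₁ (r₁/r₂)² = (8.35)(0.958/1.67)² = 2.748 rad/s.
W = ΔKE = ½m(v₂² − v₁²) = -21.68 J.

W ≈ -21.7 J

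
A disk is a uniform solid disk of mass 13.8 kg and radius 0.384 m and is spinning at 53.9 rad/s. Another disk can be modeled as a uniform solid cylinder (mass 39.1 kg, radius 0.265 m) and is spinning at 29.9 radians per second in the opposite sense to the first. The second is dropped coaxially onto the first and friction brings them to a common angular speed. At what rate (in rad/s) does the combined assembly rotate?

|ω_f| ≈ 5.77 rad/s

No external torque acts about the common axis, so total angular momentum is conserved.
Moments of inertia: I_A = ½(13.8)(0.384)² = 1.017 kg·m²; I_B = ½(39.1)(0.265)² = 1.373 kg·m².
Taking A's sense as positive: L = (1.017)(53.9) − (1.373)(29.9) = 13.79 kg·m²·rad/s.
Combined I = 1.017 + 1.373 = 2.390 kg·m².
ω_f = L / I = 13.79 / 2.390 = 5.769 rad/s.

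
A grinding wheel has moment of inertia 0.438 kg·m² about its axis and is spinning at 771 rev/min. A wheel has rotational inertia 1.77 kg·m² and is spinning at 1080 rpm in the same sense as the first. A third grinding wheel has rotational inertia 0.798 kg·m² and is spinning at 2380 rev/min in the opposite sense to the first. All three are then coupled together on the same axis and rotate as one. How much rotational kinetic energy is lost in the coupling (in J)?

No external torque acts about the common axis, so total angular momentum is conserved.
Taking A's sense as positive: L = (0.4380)(771) + (1.770)(1080) − (0.7980)(2380) = 350.1 kg·m²·rpm.
Combined I = 0.4380 + 1.770 + 0.7980 = 3.006 kg·m².
ω_f = L / I = 350.1 / 3.006 = 116.5 rpm.
KE_i = ½ΣIω² = 37530 J; KE_f = ½(3.006)(12.19)² = 223.5 J.

ΔKE lost ≈ 37300 J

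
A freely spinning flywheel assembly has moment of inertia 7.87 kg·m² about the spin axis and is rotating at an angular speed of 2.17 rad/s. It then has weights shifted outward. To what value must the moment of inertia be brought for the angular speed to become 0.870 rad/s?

With no external torque about the axis, L is conserved: I₁ω₁ = I₂ω₂.
I₂ = I₁ω₁ / ω₂ = (7.87)(2.17) / (0.870) = 19.63 kg·m².

I₂ ≈ 19.6 kg·m²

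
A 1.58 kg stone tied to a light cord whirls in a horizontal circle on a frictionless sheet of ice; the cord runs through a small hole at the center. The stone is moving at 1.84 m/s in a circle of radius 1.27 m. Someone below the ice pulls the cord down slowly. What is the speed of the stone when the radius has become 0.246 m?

v₂ ≈ 9.50 m/s

Central (radial) force ⇒ zero torque about the center ⇒ m v r is constant.
v₂ = v₁ r₁ / r₂ = (1.84)(1.27) / (0.246) = 9.499 m/s.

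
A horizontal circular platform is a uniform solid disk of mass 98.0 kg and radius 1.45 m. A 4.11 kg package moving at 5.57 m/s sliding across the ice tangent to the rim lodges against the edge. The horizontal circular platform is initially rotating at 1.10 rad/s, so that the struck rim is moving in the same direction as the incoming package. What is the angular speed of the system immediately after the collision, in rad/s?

About the central axle the impulsive forces during the collision are internal, so angular momentum about that axis is conserved.
I_p = ½(98.0)(1.45)² = 103.0 kg·m². Taking the sense of the package's angular momentum as positive, L_{package} = m v R = (4.11)(5.57)(1.45) = 33.19 kg·m²/s.
L_i = +I_p ω_p + m v R = +(103.0)(1.10) + 33.19 = 146.5 kg·m²/s.
After sticking, I_f = I_p + m R² = 103.0 + (4.11)(1.45)² = 111.7 kg·m².
ω_f = L_i / I_f = 146.5 / 111.7 = 1.312 rad/s.

|ω_f| ≈ 1.31 rad/s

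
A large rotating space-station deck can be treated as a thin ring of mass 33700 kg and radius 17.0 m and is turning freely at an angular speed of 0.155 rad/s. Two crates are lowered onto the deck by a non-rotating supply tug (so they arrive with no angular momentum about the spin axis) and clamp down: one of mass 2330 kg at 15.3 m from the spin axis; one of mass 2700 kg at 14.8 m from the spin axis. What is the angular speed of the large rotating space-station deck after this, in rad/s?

No external torque acts about the spin axis; L_before = L_after.
I_p = (33700)(17.0)² = 9.739e+06 kg·m².
Added inertia Σmr² = (2330)(15.3)² + (2700)(14.8)² = 1.137e+06 kg·m²; I_f = 9.739e+06 + 1.137e+06 = 1.088e+07 kg·m².
ω_f = I_p ω_i / I_f = (9.739e+06)(0.155) / 1.088e+07 = 0.1388 rad/s.

ω_f ≈ 0.139 rad/s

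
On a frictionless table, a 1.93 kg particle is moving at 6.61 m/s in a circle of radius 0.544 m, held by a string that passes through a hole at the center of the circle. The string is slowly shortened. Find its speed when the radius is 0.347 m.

v₂ ≈ 10.4 m/s

The only horizontal force on the mass is along the cord (radial), so it exerts no torque about the hole and angular momentum m v r is conserved.
v₂ = v₁ r₁ / r₂ = (6.61)(0.544) / (0.347) = 10.36 m/s.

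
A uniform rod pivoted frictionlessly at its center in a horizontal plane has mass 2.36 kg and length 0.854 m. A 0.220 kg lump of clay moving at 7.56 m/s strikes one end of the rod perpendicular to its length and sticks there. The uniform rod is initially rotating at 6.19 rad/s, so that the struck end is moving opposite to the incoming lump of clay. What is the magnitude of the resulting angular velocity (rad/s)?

|ω_f| ≈ 0.968 rad/s

The axle reaction passes through the pivot and exerts no torque about it; angular momentum about the pivot is conserved through the impact.
I_p = (1/12)(2.36)(0.854)² = 0.1434 kg·m². Taking the sense of the lump of clay's angular momentum as positive, L_{lump} = m v R = (0.220)(7.56)(0.854/2) = 0.7102 kg·m²/s.
L_i = −I_p ω_p + m v R = −(0.1434)(6.19) + 0.7102 = -0.1777 kg·m²/s.
After sticking, I_f = I_p + m R² = 0.1434 + (0.220)(0.854/2)² = 0.1835 kg·m².
ω_f = L_i / I_f = -0.1777 / 0.1835 = -0.9679 rad/s.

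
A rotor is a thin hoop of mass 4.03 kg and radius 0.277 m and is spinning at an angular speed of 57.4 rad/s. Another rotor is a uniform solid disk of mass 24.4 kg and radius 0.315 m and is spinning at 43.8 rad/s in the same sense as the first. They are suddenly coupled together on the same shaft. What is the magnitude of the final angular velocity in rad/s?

No external torque acts about the common axis, so total angular momentum is conserved.
Moments of inertia: I_A = (4.03)(0.277)² = 0.3092 kg·m²; I_B = ½(24.4)(0.315)² = 1.211 kg·m².
Taking A's sense as positive: L = (0.3092)(57.4) + (1.211)(43.8) = 70.77 kg·m²·rad/s.
Combined I = 0.3092 + 1.211 = 1.520 kg·m².
ω_f = L / I = 70.77 / 1.520 = 46.57 rad/s.

|ω_f| ≈ 46.6 rad/s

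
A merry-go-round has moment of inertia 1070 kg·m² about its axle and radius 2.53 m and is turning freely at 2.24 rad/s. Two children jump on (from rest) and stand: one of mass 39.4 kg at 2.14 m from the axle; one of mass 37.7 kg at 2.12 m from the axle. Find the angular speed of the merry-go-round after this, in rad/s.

ω_f ≈ 1.69 rad/s

The added mass arrives with no angular momentum about the axle, and any external torque about the axle is negligible, so the system's angular momentum is conserved.
Added inertia Σmr² = (39.4)(2.14)² + (37.7)(2.12)² = 349.9 kg·m²; I_f = 1070 + 349.9 = 1420 kg·m².
ω_f = I_p ω_i / I_f = (1070)(2.24) / 1420 = 1.688 rad/s.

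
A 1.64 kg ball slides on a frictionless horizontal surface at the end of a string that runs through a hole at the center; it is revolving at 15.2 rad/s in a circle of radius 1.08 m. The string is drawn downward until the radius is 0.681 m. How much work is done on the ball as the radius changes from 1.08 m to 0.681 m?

W ≈ 335 J

No torque about the axis ⇒ m r₁² ω₁ = m r₂² ω₂.
ω₂ = ω₁ (r₁/r₂)² = (15.2)(1.08/0.681)² = 38.23 rad/s.
W = ΔKE = ½m(v₂² − v₁²) = 334.8 J.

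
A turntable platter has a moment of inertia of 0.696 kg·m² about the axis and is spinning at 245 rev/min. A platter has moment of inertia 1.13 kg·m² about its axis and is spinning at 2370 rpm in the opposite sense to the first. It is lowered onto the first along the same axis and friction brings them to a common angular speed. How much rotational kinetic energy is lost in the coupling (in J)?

ΔKE lost ≈ 16100 J

The coupling torques are internal; angular momentum about the shared axis is conserved.
Taking A's sense as positive: L = (0.6960)(245) − (1.130)(2370) = -2508 kg·m²·rpm.
Combined I = 0.6960 + 1.130 = 1.826 kg·m².
ω_f = L / I = -2508 / 1.826 = -1373 rpm.
KE_i = ½ΣIω² = 35030 J; KE_f = ½(1.826)(143.8)² = 18880 J.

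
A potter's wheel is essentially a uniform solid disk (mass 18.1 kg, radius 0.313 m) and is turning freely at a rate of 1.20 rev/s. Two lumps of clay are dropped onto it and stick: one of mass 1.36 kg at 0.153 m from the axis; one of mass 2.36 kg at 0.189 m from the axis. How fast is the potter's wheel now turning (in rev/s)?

ω_f ≈ 1.06 rev/s

The added mass arrives with no angular momentum about the axis, and any external torque about the axis is negligible, so the system's angular momentum is conserved.
I_p = ½(18.1)(0.313)² = 0.8866 kg·m².
Added inertia Σmr² = (1.36)(0.153)² + (2.36)(0.189)² = 0.1161 kg·m²; I_f = 0.8866 + 0.1161 = 1.003 kg·m².
ω_f = I_p ω_i / I_f = (0.8866)(1.20) / 1.003 = 1.061 rev/s.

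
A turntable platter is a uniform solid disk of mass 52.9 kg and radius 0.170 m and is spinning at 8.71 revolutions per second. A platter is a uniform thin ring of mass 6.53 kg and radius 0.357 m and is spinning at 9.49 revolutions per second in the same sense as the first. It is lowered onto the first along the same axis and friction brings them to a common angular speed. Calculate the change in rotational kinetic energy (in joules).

ΔKE ≈ -4.79 J

No external torque acts about the common axis, so total angular momentum is conserved.
Moments of inertia: I_A = ½(52.9)(0.170)² = 0.7644 kg·m²; I_B = (6.53)(0.357)² = 0.8322 kg·m².
Taking A's sense as positive: L = (0.7644)(8.71) + (0.8322)(9.49) = 14.56 kg·m²·rev/s.
Combined I = 0.7644 + 0.8322 = 1.597 kg·m².
ω_f = L / I = 14.56 / 1.597 = 9.117 rev/s.
KE_i = ½ΣIω² = 2624 J; KE_f = ½(1.597)(57.28)² = 2619 J.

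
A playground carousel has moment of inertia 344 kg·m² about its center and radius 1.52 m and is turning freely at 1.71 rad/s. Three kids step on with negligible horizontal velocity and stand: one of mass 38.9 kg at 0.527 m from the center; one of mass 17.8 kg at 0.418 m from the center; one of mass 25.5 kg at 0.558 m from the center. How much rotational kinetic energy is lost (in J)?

energy lost ≈ 30.0 J

No external torque acts about the center; L_before = L_after.
Added inertia Σmr² = (38.9)(0.527)² + (17.8)(0.418)² + (25.5)(0.558)² = 21.85 kg·m²; I_f = 344.0 + 21.85 = 365.9 kg·m².
ω_f = I_p ω_i / I_f = (344.0)(1.71) / 365.9 = 1.608 rad/s.
KE_i = ½(344.0)(1.710 rad/s)² = 502.9 J; KE_f = ½(365.9)(1.608)² = 472.9 J.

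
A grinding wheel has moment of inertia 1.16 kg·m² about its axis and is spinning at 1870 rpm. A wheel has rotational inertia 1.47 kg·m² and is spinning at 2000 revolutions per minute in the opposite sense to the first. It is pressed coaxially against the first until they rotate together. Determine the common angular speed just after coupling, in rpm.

|ω_f| ≈ 293 rpm

No external torque acts about the common axis, so total angular momentum is conserved.
Taking A's sense as positive: L = (1.160)(1870) − (1.470)(2000) = -770.8 kg·m²·rpm.
Combined I = 1.160 + 1.470 = 2.630 kg·m².
ω_f = L / I = -770.8 / 2.630 = -293.1 rpm.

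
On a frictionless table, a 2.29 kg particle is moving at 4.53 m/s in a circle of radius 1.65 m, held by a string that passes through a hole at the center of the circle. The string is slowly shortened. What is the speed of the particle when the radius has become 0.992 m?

v₂ ≈ 7.53 m/s

Central (radial) force ⇒ zero torque about the center ⇒ m v r is constant.
v₂ = v₁ r₁ / r₂ = (4.53)(1.65) / (0.992) = 7.535 m/s.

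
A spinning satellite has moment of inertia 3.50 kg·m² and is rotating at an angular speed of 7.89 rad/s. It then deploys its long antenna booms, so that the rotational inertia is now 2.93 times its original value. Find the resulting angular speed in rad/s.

ω₂ ≈ 2.69 rad/s

No external torque acts about the spin axis, so angular momentum is conserved.
I₂ = 2.93 × 3.50 = 10.26 kg·m².
ω₂ = I₁ω₁ / I₂ = (3.500)(7.89 rad/s) / (10.26) = 2.693 rad/s.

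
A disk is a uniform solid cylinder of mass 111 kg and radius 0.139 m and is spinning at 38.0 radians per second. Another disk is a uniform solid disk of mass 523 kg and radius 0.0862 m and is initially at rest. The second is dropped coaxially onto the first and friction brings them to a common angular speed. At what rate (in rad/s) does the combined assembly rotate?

|ω_f| ≈ 13.5 rad/s

No external torque acts about the common axis, so total angular momentum is conserved.
Moments of inertia: I_A = ½(111)(0.139)² = 1.072 kg·m²; I_B = ½(523)(0.0862)² = 1.943 kg·m².
Taking A's sense as positive: L = (1.072)(38.0) = 40.75 kg·m²·rad/s.
Combined I = 1.072 + 1.943 = 3.015 kg·m².
ω_f = L / I = 40.75 / 3.015 = 13.51 rad/s.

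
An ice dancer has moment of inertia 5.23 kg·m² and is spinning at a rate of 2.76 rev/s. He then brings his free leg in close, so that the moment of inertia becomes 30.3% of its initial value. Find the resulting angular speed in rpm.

No external torque acts about the spin axis, so angular momentum is conserved.
I₂ = 0.303 × 5.23 = 1.585 kg·m².
ω₂ = I₁ω₁ / I₂ = (5.230)(2.76 rev/s) / (1.585) = 9.109 rev/s = 546.5 rpm.

ω₂ ≈ 547 rpm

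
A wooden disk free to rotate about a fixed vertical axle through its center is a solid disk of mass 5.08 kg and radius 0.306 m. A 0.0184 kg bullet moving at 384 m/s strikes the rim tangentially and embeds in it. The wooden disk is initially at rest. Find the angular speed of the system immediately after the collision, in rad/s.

The axle reaction passes through the axle and exerts no torque about it; angular momentum about the axle is conserved through the impact.
I_p = ½(5.08)(0.306)² = 0.2378 kg·m². Taking the sense of the bullet's angular momentum as positive, L_{bullet} = m v R = (0.0184)(384)(0.306) = 2.162 kg·m²/s.
L_i = 0 + 2.162 = 2.162 kg·m²/s.
After sticking, I_f = I_p + m R² = 0.2378 + (0.0184)(0.306)² = 0.2396 kg·m².
ω_f = L_i / I_f = 2.162 / 0.2396 = 9.025 rad/s.

|ω_f| ≈ 9.03 rad/s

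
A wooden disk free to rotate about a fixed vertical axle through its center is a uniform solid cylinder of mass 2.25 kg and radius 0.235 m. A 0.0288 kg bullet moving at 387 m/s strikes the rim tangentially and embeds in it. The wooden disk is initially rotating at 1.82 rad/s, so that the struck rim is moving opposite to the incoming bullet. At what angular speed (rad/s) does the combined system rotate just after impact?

The axle reaction passes through the axle and exerts no torque about it; angular momentum about the axle is conserved through the impact.
I_p = ½(2.25)(0.235)² = 0.06213 kg·m². Taking the sense of the bullet's angular momentum as positive, L_{bullet} = m v R = (0.0288)(387)(0.235) = 2.619 kg·m²/s.
L_i = −I_p ω_p + m v R = −(0.06213)(1.82) + 2.619 = 2.506 kg·m²/s.
After sticking, I_f = I_p + m R² = 0.06213 + (0.0288)(0.235)² = 0.06372 kg·m².
ω_f = L_i / I_f = 2.506 / 0.06372 = 39.33 rad/s.

|ω_f| ≈ 39.3 rad/s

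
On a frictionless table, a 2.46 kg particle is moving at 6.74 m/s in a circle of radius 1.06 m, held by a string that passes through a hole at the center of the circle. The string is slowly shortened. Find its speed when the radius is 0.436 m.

The only horizontal force on the mass is along the cord (radial), so it exerts no torque about the hole and angular momentum m v r is conserved.
v₂ = v₁ r₁ / r₂ = (6.74)(1.06) / (0.436) = 16.39 m/s.

v₂ ≈ 16.4 m/s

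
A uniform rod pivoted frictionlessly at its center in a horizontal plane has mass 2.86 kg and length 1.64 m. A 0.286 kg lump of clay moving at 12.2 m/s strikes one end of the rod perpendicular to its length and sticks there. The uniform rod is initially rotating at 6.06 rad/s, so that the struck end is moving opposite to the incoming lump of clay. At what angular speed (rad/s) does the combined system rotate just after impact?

The axle reaction passes through the pivot and exerts no torque about it; angular momentum about the pivot is conserved through the impact.
I_p = (1/12)(2.86)(1.64)² = 0.6410 kg·m². Taking the sense of the lump of clay's angular momentum as positive, L_{lump} = m v R = (0.286)(12.2)(1.64/2) = 2.861 kg·m²/s.
L_i = −I_p ω_p + m v R = −(0.6410)(6.06) + 2.861 = -1.023 kg·m²/s.
After sticking, I_f = I_p + m R² = 0.6410 + (0.286)(1.64/2)² = 0.8333 kg·m².
ω_f = L_i / I_f = -1.023 / 0.8333 = -1.228 rad/s.

|ω_f| ≈ 1.23 rad/s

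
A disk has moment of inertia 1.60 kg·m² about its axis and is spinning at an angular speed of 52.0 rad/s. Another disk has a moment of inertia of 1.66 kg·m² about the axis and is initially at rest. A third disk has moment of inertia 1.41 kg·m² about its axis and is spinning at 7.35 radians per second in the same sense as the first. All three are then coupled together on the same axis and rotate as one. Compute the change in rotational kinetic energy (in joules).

The coupling torques are internal; angular momentum about the shared axis is conserved.
Taking A's sense as positive: L = (1.600)(52.0) + (1.410)(7.35) = 93.56 kg·m²·rad/s.
Combined I = 1.600 + 1.660 + 1.410 = 4.670 kg·m².
ω_f = L / I = 93.56 / 4.670 = 20.04 rad/s.
KE_i = ½ΣIω² = 2201 J; KE_f = ½(4.670)(20.04)² = 937.3 J.

ΔKE ≈ -1260 J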